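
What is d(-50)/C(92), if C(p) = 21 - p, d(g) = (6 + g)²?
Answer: -1936/71 ≈ -27.268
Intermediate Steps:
d(-50)/C(92) = (6 - 50)²/(21 - 1*92) = (-44)²/(21 - 92) = 1936/(-71) = 1936*(-1/71) = -1936/71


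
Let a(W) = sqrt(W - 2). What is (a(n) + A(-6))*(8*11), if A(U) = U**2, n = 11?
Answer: 3432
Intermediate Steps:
a(W) = sqrt(-2 + W)
(a(n) + A(-6))*(8*11) = (sqrt(-2 + 11) + (-6)**2)*(8*11) = (sqrt(9) + 36)*88 = (3 + 36)*88 = 39*88 = 3432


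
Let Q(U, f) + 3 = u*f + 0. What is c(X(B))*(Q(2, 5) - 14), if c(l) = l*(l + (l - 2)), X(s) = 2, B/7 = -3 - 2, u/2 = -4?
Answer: -228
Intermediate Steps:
u = -8 (u = 2*(-4) = -8)
B = -35 (B = 7*(-3 - 2) = 7*(-5) = -35)
Q(U, f) = -3 - 8*f (Q(U, f) = -3 + (-8*f + 0) = -3 - 8*f)
c(l) = l*(-2 + 2*l) (c(l) = l*(l + (-2 + l)) = l*(-2 + 2*l))
c(X(B))*(Q(2, 5) - 14) = (2*2*(-1 + 2))*((-3 - 8*5) - 14) = (2*2*1)*((-3 - 40) - 14) = 4*(-43 - 14) = 4*(-57) = -228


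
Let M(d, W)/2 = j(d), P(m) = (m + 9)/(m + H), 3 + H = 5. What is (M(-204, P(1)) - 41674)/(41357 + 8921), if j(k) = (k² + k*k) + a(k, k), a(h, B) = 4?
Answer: 2713/1093 ≈ 2.4822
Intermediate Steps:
H = 2 (H = -3 + 5 = 2)
P(m) = (9 + m)/(2 + m) (P(m) = (m + 9)/(m + 2) = (9 + m)/(2 + m))
j(k) = 4 + 2*k² (j(k) = (k² + k*k) + 4 = (k² + k²) + 4 = 2*k² + 4 = 4 + 2*k²)
M(d, W) = 8 + 4*d² (M(d, W) = 2*(4 + 2*d²) = 8 + 4*d²)
(M(-204, P(1)) - 41674)/(41357 + 8921) = ((8 + 4*(-204)²) - 41674)/(41357 + 8921) = ((8 + 4*41616) - 41674)/50278 = ((8 + 166464) - 41674)*(1/50278) = (166472 - 41674)*(1/50278) = 124798*(1/50278) = 2713/1093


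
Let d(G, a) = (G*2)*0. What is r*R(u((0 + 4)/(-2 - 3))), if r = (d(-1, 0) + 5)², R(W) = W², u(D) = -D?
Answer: 16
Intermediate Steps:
d(G, a) = 0 (d(G, a) = (2*G)*0 = 0)
r = 25 (r = (0 + 5)² = 5² = 25)
r*R(u((0 + 4)/(-2 - 3))) = 25*(-(0 + 4)/(-2 - 3))² = 25*(-4/(-5))² = 25*(-4*(-1)/5)² = 25*(-1*(-⅘))² = 25*(⅘)² = 25*(16/25) = 16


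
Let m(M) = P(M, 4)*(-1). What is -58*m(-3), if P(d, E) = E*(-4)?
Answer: -928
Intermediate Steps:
P(d, E) = -4*E
m(M) = 16 (m(M) = -4*4*(-1) = -16*(-1) = 16)
-58*m(-3) = -58*16 = -928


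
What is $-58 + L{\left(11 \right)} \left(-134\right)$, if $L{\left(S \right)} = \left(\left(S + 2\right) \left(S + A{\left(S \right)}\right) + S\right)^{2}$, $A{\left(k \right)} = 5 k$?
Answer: $-101191632$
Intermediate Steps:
$L{\left(S \right)} = \left(S + 6 S \left(2 + S\right)\right)^{2}$ ($L{\left(S \right)} = \left(\left(S + 2\right) \left(S + 5 S\right) + S\right)^{2} = \left(\left(2 + S\right) 6 S + S\right)^{2} = \left(6 S \left(2 + S\right) + S\right)^{2} = \left(S + 6 S \left(2 + S\right)\right)^{2}$)
$-58 + L{\left(11 \right)} \left(-134\right) = -58 + 11^{2} \left(13 + 6 \cdot 11\right)^{2} \left(-134\right) = -58 + 121 \left(13 + 66\right)^{2} \left(-134\right) = -58 + 121 \cdot 79^{2} \left(-134\right) = -58 + 121 \cdot 6241 \left(-134\right) = -58 + 755161 \left(-134\right) = -58 - 101191574 = -101191632$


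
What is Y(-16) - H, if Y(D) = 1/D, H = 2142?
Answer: -34273/16 ≈ -2142.1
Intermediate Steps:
Y(-16) - H = 1/(-16) - 1*2142 = -1/16 - 2142 = -34273/16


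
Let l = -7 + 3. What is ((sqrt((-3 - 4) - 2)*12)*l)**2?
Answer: -20736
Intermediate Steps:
l = -4
((sqrt((-3 - 4) - 2)*12)*l)**2 = ((sqrt((-3 - 4) - 2)*12)*(-4))**2 = ((sqrt(-7 - 2)*12)*(-4))**2 = ((sqrt(-9)*12)*(-4))**2 = (((3*I)*12)*(-4))**2 = ((36*I)*(-4))**2 = (-144*I)**2 = -20736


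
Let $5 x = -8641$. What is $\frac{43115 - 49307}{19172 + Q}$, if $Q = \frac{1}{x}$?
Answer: $- \frac{17835024}{55221749} \approx -0.32297$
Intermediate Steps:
$x = - \frac{8641}{5}$ ($x = \frac{1}{5} \left(-8641\right) = - \frac{8641}{5} \approx -1728.2$)
$Q = - \frac{5}{8641}$ ($Q = \frac{1}{- \frac{8641}{5}} = - \frac{5}{8641} \approx -0.00057864$)
$\frac{43115 - 49307}{19172 + Q} = \frac{43115 - 49307}{19172 - \frac{5}{8641}} = - \frac{6192}{\frac{165665247}{8641}} = \left(-6192\right) \frac{8641}{165665247} = - \frac{17835024}{55221749}$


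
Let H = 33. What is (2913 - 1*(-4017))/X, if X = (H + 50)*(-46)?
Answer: -3465/1909 ≈ -1.8151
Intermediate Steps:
X = -3818 (X = (33 + 50)*(-46) = 83*(-46) = -3818)
(2913 - 1*(-4017))/X = (2913 - 1*(-4017))/(-3818) = (2913 + 4017)*(-1/3818) = 6930*(-1/3818) = -3465/1909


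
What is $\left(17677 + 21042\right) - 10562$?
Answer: $28157$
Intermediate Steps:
$\left(17677 + 21042\right) - 10562 = 38719 - 10562 = 28157$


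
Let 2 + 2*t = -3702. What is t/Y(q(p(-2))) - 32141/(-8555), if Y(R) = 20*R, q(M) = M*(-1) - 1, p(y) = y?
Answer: -760052/8555 ≈ -88.843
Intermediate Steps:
t = -1852 (t = -1 + (1/2)*(-3702) = -1 - 1851 = -1852)
q(M) = -1 - M (q(M) = -M - 1 = -1 - M)
t/Y(q(p(-2))) - 32141/(-8555) = -1852*1/(20*(-1 - 1*(-2))) - 32141/(-8555) = -1852*1/(20*(-1 + 2)) - 32141*(-1/8555) = -1852/(20*1) + 32141/8555 = -1852/20 + 32141/8555 = -1852*1/20 + 32141/8555 = -463/5 + 32141/8555 = -760052/8555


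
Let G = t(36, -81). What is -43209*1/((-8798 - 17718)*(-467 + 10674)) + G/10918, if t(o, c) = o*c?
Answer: -394370089965/1477471864708 ≈ -0.26692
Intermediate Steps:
t(o, c) = c*o
G = -2916 (G = -81*36 = -2916)
-43209*1/((-8798 - 17718)*(-467 + 10674)) + G/10918 = -43209*1/((-8798 - 17718)*(-467 + 10674)) - 2916/10918 = -43209/((-26516*10207)) - 2916*1/10918 = -43209/(-270648812) - 1458/5459 = -43209*(-1/270648812) - 1458/5459 = 43209/270648812 - 1458/5459 = -394370089965/1477471864708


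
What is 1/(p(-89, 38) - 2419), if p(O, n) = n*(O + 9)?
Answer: -1/5459 ≈ -0.00018318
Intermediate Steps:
p(O, n) = n*(9 + O)
1/(p(-89, 38) - 2419) = 1/(38*(9 - 89) - 2419) = 1/(38*(-80) - 2419) = 1/(-3040 - 2419) = 1/(-5459) = -1/5459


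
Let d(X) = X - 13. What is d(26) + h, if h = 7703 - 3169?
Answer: 4547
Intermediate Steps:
d(X) = -13 + X
h = 4534
d(26) + h = (-13 + 26) + 4534 = 13 + 4534 = 4547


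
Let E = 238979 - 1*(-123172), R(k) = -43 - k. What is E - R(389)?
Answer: 362583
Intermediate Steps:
E = 362151 (E = 238979 + 123172 = 362151)
E - R(389) = 362151 - (-43 - 1*389) = 362151 - (-43 - 389) = 362151 - 1*(-432) = 362151 + 432 = 362583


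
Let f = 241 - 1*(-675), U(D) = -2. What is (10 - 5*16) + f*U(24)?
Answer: -1902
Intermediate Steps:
f = 916 (f = 241 + 675 = 916)
(10 - 5*16) + f*U(24) = (10 - 5*16) + 916*(-2) = (10 - 80) - 1832 = -70 - 1832 = -1902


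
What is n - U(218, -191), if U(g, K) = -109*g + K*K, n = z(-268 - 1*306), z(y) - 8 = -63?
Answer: -12774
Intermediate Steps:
z(y) = -55 (z(y) = 8 - 63 = -55)
n = -55
U(g, K) = K² - 109*g (U(g, K) = -109*g + K² = K² - 109*g)
n - U(218, -191) = -55 - ((-191)² - 109*218) = -55 - (36481 - 23762) = -55 - 1*12719 = -55 - 12719 = -12774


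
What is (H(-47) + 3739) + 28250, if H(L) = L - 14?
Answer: 31928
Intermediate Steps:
H(L) = -14 + L
(H(-47) + 3739) + 28250 = ((-14 - 47) + 3739) + 28250 = (-61 + 3739) + 28250 = 3678 + 28250 = 31928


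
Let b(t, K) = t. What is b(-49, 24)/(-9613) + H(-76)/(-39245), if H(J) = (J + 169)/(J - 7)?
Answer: 160503424/31312761355 ≈ 0.0051258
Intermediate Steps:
H(J) = (169 + J)/(-7 + J)
b(-49, 24)/(-9613) + H(-76)/(-39245) = -49/(-9613) + ((169 - 76)/(-7 - 76))/(-39245) = -49*(-1/9613) + (93/(-83))*(-1/39245) = 49/9613 - 1/83*93*(-1/39245) = 49/9613 - 93/83*(-1/39245) = 49/9613 + 93/3257335 = 160503424/31312761355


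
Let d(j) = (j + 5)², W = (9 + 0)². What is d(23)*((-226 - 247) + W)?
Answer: -307328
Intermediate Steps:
W = 81 (W = 9² = 81)
d(j) = (5 + j)²
d(23)*((-226 - 247) + W) = (5 + 23)²*((-226 - 247) + 81) = 28²*(-473 + 81) = 784*(-392) = -307328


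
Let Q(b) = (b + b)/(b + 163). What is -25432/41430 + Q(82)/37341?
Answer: -7755300064/12634140645 ≈ -0.61384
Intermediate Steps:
Q(b) = 2*b/(163 + b) (Q(b) = (2*b)/(163 + b) = 2*b/(163 + b))
-25432/41430 + Q(82)/37341 = -25432/41430 + (2*82/(163 + 82))/37341 = -25432*1/41430 + (2*82/245)*(1/37341) = -12716/20715 + (2*82*(1/245))*(1/37341) = -12716/20715 + (164/245)*(1/37341) = -12716/20715 + 164/9148545 = -7755300064/12634140645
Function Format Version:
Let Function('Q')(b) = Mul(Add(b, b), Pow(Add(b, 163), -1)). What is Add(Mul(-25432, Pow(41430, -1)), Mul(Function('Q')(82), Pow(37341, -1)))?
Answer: Rational(-7755300064, 12634140645) ≈ -0.61384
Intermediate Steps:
Function('Q')(b) = Mul(2, b, Pow(Add(163, b), -1)) (Function('Q')(b) = Mul(Mul(2, b), Pow(Add(163, b), -1)) = Mul(2, b, Pow(Add(163, b), -1)))
Add(Mul(-25432, Pow(41430, -1)), Mul(Function('Q')(82), Pow(37341, -1))) = Add(Mul(-25432, Pow(41430, -1)), Mul(Mul(2, 82, Pow(Add(163, 82), -1)), Pow(37341, -1))) = Add(Mul(-25432, Rational(1, 41430)), Mul(Mul(2, 82, Pow(245, -1)), Rational(1, 37341))) = Add(Rational(-12716, 20715), Mul(Mul(2, 82, Rational(1, 245)), Rational(1, 37341))) = Add(Rational(-12716, 20715), Mul(Rational(164, 245), Rational(1, 37341))) = Add(Rational(-12716, 20715), Rational(164, 9148545)) = Rational(-7755300064, 12634140645)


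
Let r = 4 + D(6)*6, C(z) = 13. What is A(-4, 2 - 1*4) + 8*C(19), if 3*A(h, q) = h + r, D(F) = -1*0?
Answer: 104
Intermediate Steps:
D(F) = 0
r = 4 (r = 4 + 0*6 = 4 + 0 = 4)
A(h, q) = 4/3 + h/3 (A(h, q) = (h + 4)/3 = (4 + h)/3 = 4/3 + h/3)
A(-4, 2 - 1*4) + 8*C(19) = (4/3 + (1/3)*(-4)) + 8*13 = (4/3 - 4/3) + 104 = 0 + 104 = 104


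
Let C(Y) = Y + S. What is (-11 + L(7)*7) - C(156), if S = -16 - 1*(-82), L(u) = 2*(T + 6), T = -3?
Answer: -191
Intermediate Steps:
L(u) = 6 (L(u) = 2*(-3 + 6) = 2*3 = 6)
S = 66 (S = -16 + 82 = 66)
C(Y) = 66 + Y (C(Y) = Y + 66 = 66 + Y)
(-11 + L(7)*7) - C(156) = (-11 + 6*7) - (66 + 156) = (-11 + 42) - 1*222 = 31 - 222 = -191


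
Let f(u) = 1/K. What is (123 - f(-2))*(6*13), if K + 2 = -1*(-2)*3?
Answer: 19149/2 ≈ 9574.5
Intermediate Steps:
K = 4 (K = -2 - 1*(-2)*3 = -2 + 2*3 = -2 + 6 = 4)
f(u) = ¼ (f(u) = 1/4 = ¼)
(123 - f(-2))*(6*13) = (123 - 1*¼)*(6*13) = (123 - ¼)*78 = (491/4)*78 = 19149/2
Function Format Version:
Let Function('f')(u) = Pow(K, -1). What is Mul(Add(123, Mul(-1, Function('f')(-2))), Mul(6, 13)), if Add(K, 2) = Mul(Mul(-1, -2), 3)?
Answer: Rational(19149, 2) ≈ 9574.5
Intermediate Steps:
K = 4 (K = Add(-2, Mul(Mul(-1, -2), 3)) = Add(-2, Mul(2, 3)) = Add(-2, 6) = 4)
Function('f')(u) = Rational(1, 4) (Function('f')(u) = Pow(4, -1) = Rational(1, 4))
Mul(Add(123, Mul(-1, Function('f')(-2))), Mul(6, 13)) = Mul(Add(123, Mul(-1, Rational(1, 4))), Mul(6, 13)) = Mul(Add(123, Rational(-1, 4)), 78) = Mul(Rational(491, 4), 78) = Rational(19149, 2)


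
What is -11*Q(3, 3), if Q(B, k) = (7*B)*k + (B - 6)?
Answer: -660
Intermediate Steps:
Q(B, k) = -6 + B + 7*B*k (Q(B, k) = 7*B*k + (-6 + B) = -6 + B + 7*B*k)
-11*Q(3, 3) = -11*(-6 + 3 + 7*3*3) = -11*(-6 + 3 + 63) = -11*60 = -660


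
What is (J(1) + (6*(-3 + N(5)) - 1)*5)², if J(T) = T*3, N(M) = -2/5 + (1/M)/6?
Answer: 10609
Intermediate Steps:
N(M) = -⅖ + 1/(6*M) (N(M) = -2*⅕ + (⅙)/M = -⅖ + 1/(6*M))
J(T) = 3*T
(J(1) + (6*(-3 + N(5)) - 1)*5)² = (3*1 + (6*(-3 + (1/30)*(5 - 12*5)/5) - 1)*5)² = (3 + (6*(-3 + (1/30)*(⅕)*(5 - 60)) - 1)*5)² = (3 + (6*(-3 + (1/30)*(⅕)*(-55)) - 1)*5)² = (3 + (6*(-3 - 11/30) - 1)*5)² = (3 + (6*(-101/30) - 1)*5)² = (3 + (-101/5 - 1)*5)² = (3 - 106/5*5)² = (3 - 106)² = (-103)² = 10609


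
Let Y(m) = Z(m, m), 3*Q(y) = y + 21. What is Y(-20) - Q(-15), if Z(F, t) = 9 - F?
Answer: 27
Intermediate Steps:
Q(y) = 7 + y/3 (Q(y) = (y + 21)/3 = (21 + y)/3 = 7 + y/3)
Y(m) = 9 - m
Y(-20) - Q(-15) = (9 - 1*(-20)) - (7 + (⅓)*(-15)) = (9 + 20) - (7 - 5) = 29 - 1*2 = 29 - 2 = 27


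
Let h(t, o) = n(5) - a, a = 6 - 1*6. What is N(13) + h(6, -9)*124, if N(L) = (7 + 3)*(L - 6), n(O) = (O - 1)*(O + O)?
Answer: 5030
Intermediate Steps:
a = 0 (a = 6 - 6 = 0)
n(O) = 2*O*(-1 + O) (n(O) = (-1 + O)*(2*O) = 2*O*(-1 + O))
N(L) = -60 + 10*L (N(L) = 10*(-6 + L) = -60 + 10*L)
h(t, o) = 40 (h(t, o) = 2*5*(-1 + 5) - 1*0 = 2*5*4 + 0 = 40 + 0 = 40)
N(13) + h(6, -9)*124 = (-60 + 10*13) + 40*124 = (-60 + 130) + 4960 = 70 + 4960 = 5030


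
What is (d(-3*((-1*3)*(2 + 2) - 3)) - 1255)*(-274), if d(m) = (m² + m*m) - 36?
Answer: -755966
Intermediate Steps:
d(m) = -36 + 2*m² (d(m) = (m² + m²) - 36 = 2*m² - 36 = -36 + 2*m²)
(d(-3*((-1*3)*(2 + 2) - 3)) - 1255)*(-274) = ((-36 + 2*(-3*((-1*3)*(2 + 2) - 3))²) - 1255)*(-274) = ((-36 + 2*(-3*(-3*4 - 3))²) - 1255)*(-274) = ((-36 + 2*(-3*(-12 - 3))²) - 1255)*(-274) = ((-36 + 2*(-3*(-15))²) - 1255)*(-274) = ((-36 + 2*45²) - 1255)*(-274) = ((-36 + 2*2025) - 1255)*(-274) = ((-36 + 4050) - 1255)*(-274) = (4014 - 1255)*(-274) = 2759*(-274) = -755966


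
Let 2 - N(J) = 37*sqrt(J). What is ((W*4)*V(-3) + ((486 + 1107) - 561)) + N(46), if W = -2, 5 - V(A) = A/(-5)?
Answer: 4994/5 - 37*sqrt(46) ≈ 747.85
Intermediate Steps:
V(A) = 5 + A/5 (V(A) = 5 - A/(-5) = 5 - A*(-1)/5 = 5 - (-1)*A/5 = 5 + A/5)
N(J) = 2 - 37*sqrt(J)
((W*4)*V(-3) + ((486 + 1107) - 561)) + N(46) = ((-2*4)*(5 + (1/5)*(-3)) + ((486 + 1107) - 561)) + (2 - 37*sqrt(46)) = (-8*(5 - 3/5) + (1593 - 561)) + (2 - 37*sqrt(46)) = (-8*22/5 + 1032) + (2 - 37*sqrt(46)) = (-176/5 + 1032) + (2 - 37*sqrt(46)) = 4984/5 + (2 - 37*sqrt(46)) = 4994/5 - 37*sqrt(46)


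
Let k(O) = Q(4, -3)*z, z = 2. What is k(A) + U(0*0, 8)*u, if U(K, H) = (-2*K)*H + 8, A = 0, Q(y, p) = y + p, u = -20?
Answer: -158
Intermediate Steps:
Q(y, p) = p + y
k(O) = 2 (k(O) = (-3 + 4)*2 = 1*2 = 2)
U(K, H) = 8 - 2*H*K (U(K, H) = -2*H*K + 8 = 8 - 2*H*K)
k(A) + U(0*0, 8)*u = 2 + (8 - 2*8*0*0)*(-20) = 2 + (8 - 2*8*0)*(-20) = 2 + (8 + 0)*(-20) = 2 + 8*(-20) = 2 - 160 = -158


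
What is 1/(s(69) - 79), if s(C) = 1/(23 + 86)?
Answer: -109/8610 ≈ -0.012660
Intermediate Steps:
s(C) = 1/109
1/(s(69) - 79) = 1/(1/109 - 79) = 1/(-8610/109) = -109/8610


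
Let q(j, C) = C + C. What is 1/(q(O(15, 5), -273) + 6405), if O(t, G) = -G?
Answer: 1/5859 ≈ 0.00017068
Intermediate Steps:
q(j, C) = 2*C
1/(q(O(15, 5), -273) + 6405) = 1/(2*(-273) + 6405) = 1/(-546 + 6405) = 1/5859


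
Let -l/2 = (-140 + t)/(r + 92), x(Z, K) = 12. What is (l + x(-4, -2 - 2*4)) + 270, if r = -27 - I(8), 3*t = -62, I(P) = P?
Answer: 49186/171 ≈ 287.64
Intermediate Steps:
t = -62/3 (t = (1/3)*(-62) = -62/3 ≈ -20.667)
r = -35 (r = -27 - 1*8 = -27 - 8 = -35)
l = 964/171 (l = -2*(-140 - 62/3)/(-35 + 92) = -(-964)/(3*57) = -2*(-482/171) = 964/171 ≈ 5.6374)
(l + x(-4, -2 - 2*4)) + 270 = (964/171 + 12) + 270 = 3016/171 + 270 = 49186/171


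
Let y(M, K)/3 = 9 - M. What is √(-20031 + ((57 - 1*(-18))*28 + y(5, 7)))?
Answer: 3*I*√1991 ≈ 133.86*I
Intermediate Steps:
y(M, K) = 27 - 3*M (y(M, K) = 3*(9 - M) = 27 - 3*M)
√(-20031 + ((57 - 1*(-18))*28 + y(5, 7))) = √(-20031 + ((57 - 1*(-18))*28 + (27 - 3*5))) = √(-20031 + ((57 + 18)*28 + (27 - 15))) = √(-20031 + (75*28 + 12)) = √(-20031 + (2100 + 12)) = √(-20031 + 2112) = √(-17919) = 3*I*√1991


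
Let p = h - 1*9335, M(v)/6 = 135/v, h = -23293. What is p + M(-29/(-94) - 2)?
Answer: -1754664/53 ≈ -33107.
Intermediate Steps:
M(v) = 810/v (M(v) = 6*(135/v) = 810/v)
p = -32628 (p = -23293 - 1*9335 = -23293 - 9335 = -32628)
p + M(-29/(-94) - 2) = -32628 + 810/(-29/(-94) - 2) = -32628 + 810/(-29*(-1/94) - 2) = -32628 + 810/(29/94 - 2) = -32628 + 810/(-159/94) = -32628 + 810*(-94/159) = -32628 - 25380/53 = -1754664/53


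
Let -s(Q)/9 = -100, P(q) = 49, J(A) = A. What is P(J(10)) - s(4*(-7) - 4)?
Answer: -851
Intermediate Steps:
s(Q) = 900 (s(Q) = -9*(-100) = 900)
P(J(10)) - s(4*(-7) - 4) = 49 - 1*900 = 49 - 900 = -851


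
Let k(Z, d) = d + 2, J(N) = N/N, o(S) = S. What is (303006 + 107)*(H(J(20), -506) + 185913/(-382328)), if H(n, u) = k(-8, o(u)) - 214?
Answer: -83264358159121/382328 ≈ -2.1778e+8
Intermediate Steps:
J(N) = 1
k(Z, d) = 2 + d
H(n, u) = -212 + u (H(n, u) = (2 + u) - 214 = -212 + u)
(303006 + 107)*(H(J(20), -506) + 185913/(-382328)) = (303006 + 107)*((-212 - 506) + 185913/(-382328)) = 303113*(-718 + 185913*(-1/382328)) = 303113*(-718 - 185913/382328) = 303113*(-274697417/382328) = -83264358159121/382328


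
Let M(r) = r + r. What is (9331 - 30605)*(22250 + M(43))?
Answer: -475176064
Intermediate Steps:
M(r) = 2*r
(9331 - 30605)*(22250 + M(43)) = (9331 - 30605)*(22250 + 2*43) = -21274*(22250 + 86) = -21274*22336 = -475176064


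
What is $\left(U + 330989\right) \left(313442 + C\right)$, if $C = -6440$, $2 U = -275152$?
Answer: $59378177826$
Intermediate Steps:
$U = -137576$ ($U = \frac{1}{2} \left(-275152\right) = -137576$)
$\left(U + 330989\right) \left(313442 + C\right) = \left(-137576 + 330989\right) \left(313442 - 6440\right) = 193413 \cdot 307002 = 59378177826$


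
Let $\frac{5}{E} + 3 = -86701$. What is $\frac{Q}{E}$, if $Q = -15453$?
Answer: $\frac{1339836912}{5} \approx 2.6797 \cdot 10^{8}$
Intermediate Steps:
$E = - \frac{5}{86704}$ ($E = \frac{5}{-3 - 86701} = \frac{5}{-86704} = 5 \left(- \frac{1}{86704}\right) = - \frac{5}{86704} \approx -5.7667 \cdot 10^{-5}$)
$\frac{Q}{E} = - \frac{15453}{- \frac{5}{86704}} = \left(-15453\right) \left(- \frac{86704}{5}\right) = \frac{1339836912}{5}$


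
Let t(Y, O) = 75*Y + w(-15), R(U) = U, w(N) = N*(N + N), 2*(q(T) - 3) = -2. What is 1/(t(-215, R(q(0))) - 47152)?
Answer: -1/62827 ≈ -1.5917e-5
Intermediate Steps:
q(T) = 2 (q(T) = 3 + (1/2)*(-2) = 3 - 1 = 2)
w(N) = 2*N**2 (w(N) = N*(2*N) = 2*N**2)
t(Y, O) = 450 + 75*Y (t(Y, O) = 75*Y + 2*(-15)**2 = 75*Y + 2*225 = 75*Y + 450 = 450 + 75*Y)
1/(t(-215, R(q(0))) - 47152) = 1/((450 + 75*(-215)) - 47152) = 1/((450 - 16125) - 47152) = 1/(-15675 - 47152) = 1/(-62827) = -1/62827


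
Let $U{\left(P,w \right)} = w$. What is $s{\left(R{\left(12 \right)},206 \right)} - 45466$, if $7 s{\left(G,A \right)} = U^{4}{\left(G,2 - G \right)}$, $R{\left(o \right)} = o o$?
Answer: $\frac{406268634}{7} \approx 5.8038 \cdot 10^{7}$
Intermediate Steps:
$R{\left(o \right)} = o^{2}$
$s{\left(G,A \right)} = \frac{\left(2 - G\right)^{4}}{7}$
$s{\left(R{\left(12 \right)},206 \right)} - 45466 = \frac{\left(-2 + 12^{2}\right)^{4}}{7} - 45466 = \frac{\left(-2 + 144\right)^{4}}{7} - 45466 = \frac{142^{4}}{7} - 45466 = \frac{1}{7} \cdot 406586896 - 45466 = \frac{406586896}{7} - 45466 = \frac{406268634}{7}$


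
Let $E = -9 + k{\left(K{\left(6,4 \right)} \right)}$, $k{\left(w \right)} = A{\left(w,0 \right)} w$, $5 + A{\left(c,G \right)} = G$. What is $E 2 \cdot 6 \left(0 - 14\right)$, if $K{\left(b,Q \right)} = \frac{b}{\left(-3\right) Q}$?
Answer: $1092$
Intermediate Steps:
$K{\left(b,Q \right)} = - \frac{b}{3 Q}$ ($K{\left(b,Q \right)} = b \left(- \frac{1}{3 Q}\right) = - \frac{b}{3 Q}$)
$A{\left(c,G \right)} = -5 + G$
$k{\left(w \right)} = - 5 w$ ($k{\left(w \right)} = \left(-5 + 0\right) w = - 5 w$)
$E = - \frac{13}{2}$ ($E = -9 - 5 \left(\left(- \frac{1}{3}\right) 6 \cdot \frac{1}{4}\right) = -9 - - \frac{5}{2} = -9 + \frac{5}{2} = - \frac{13}{2} \approx -6.5$)
$E 2 \cdot 6 \left(0 - 14\right) = \left(- \frac{13}{2}\right) 2 \cdot 6 \left(0 - 14\right) = \left(-13\right) 6 \left(0 - 14\right) = \left(-78\right) \left(-14\right) = 1092$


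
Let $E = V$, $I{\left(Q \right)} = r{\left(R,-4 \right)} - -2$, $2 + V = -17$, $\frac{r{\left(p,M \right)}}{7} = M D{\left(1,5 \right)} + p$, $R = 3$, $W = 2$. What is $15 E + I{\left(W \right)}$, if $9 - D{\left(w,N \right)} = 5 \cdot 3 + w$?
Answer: $-66$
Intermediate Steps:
$D{\left(w,N \right)} = -6 - w$ ($D{\left(w,N \right)} = 9 - \left(5 \cdot 3 + w\right) = 9 - \left(15 + w\right) = -6 - w$)
$r{\left(p,M \right)} = - 49 M + 7 p$ ($r{\left(p,M \right)} = 7 \left(M \left(-6 - 1\right) + p\right) = 7 \left(M \left(-7\right) + p\right) = 7 \left(- 7 M + p\right) = 7 \left(p - 7 M\right) = - 49 M + 7 p$)
$V = -19$ ($V = -2 - 17 = -19$)
$I{\left(Q \right)} = 219$ ($I{\left(Q \right)} = \left(\left(-49\right) \left(-4\right) + 7 \cdot 3\right) - -2 = \left(196 + 21\right) + 2 = 217 + 2 = 219$)
$E = -19$
$15 E + I{\left(W \right)} = 15 \left(-19\right) + 219 = -285 + 219 = -66$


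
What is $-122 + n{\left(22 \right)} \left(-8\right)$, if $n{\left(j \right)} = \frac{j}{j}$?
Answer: $-130$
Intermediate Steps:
$n{\left(j \right)} = 1$
$-122 + n{\left(22 \right)} \left(-8\right) = -122 + 1 \left(-8\right) = -122 - 8 = -130$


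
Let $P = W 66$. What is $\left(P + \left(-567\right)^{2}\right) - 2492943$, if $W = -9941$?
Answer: $-2827560$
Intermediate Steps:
$P = -656106$ ($P = \left(-9941\right) 66 = -656106$)
$\left(P + \left(-567\right)^{2}\right) - 2492943 = \left(-656106 + \left(-567\right)^{2}\right) - 2492943 = \left(-656106 + 321489\right) - 2492943 = -334617 - 2492943 = -2827560$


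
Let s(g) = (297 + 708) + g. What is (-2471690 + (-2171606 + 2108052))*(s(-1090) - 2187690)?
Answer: 5546543442100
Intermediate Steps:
s(g) = 1005 + g
(-2471690 + (-2171606 + 2108052))*(s(-1090) - 2187690) = (-2471690 + (-2171606 + 2108052))*((1005 - 1090) - 2187690) = (-2471690 - 63554)*(-85 - 2187690) = -2535244*(-2187775) = 5546543442100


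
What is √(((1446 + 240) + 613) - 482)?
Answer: √1817 ≈ 42.626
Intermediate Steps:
√(((1446 + 240) + 613) - 482) = √((1686 + 613) - 482) = √(2299 - 482) = √1817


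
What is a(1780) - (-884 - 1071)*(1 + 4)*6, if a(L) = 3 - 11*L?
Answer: 39073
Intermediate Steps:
a(1780) - (-884 - 1071)*(1 + 4)*6 = (3 - 11*1780) - (-884 - 1071)*(1 + 4)*6 = (3 - 19580) - (-1955)*5*6 = -19577 - (-1955)*30 = -19577 - 1*(-58650) = -19577 + 58650 = 39073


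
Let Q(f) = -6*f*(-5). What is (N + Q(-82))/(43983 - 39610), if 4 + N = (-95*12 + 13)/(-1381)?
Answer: -3401657/6039113 ≈ -0.56327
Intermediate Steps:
N = -4397/1381 (N = -4 + (-95*12 + 13)/(-1381) = -4 + (-1140 + 13)*(-1/1381) = -4 - 1127*(-1/1381) = -4 + 1127/1381 = -4397/1381 ≈ -3.1839)
Q(f) = 30*f
(N + Q(-82))/(43983 - 39610) = (-4397/1381 + 30*(-82))/(43983 - 39610) = (-4397/1381 - 2460)/4373 = -3401657/1381*1/4373 = -3401657/6039113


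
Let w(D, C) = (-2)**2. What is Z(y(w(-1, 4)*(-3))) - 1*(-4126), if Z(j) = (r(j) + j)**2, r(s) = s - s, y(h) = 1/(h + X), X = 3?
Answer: 334207/81 ≈ 4126.0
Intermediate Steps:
w(D, C) = 4
y(h) = 1/(3 + h) (y(h) = 1/(h + 3) = 1/(3 + h))
r(s) = 0
Z(j) = j**2 (Z(j) = (0 + j)**2 = j**2)
Z(y(w(-1, 4)*(-3))) - 1*(-4126) = (1/(3 + 4*(-3)))**2 - 1*(-4126) = (1/(3 - 12))**2 + 4126 = (1/(-9))**2 + 4126 = (-1/9)**2 + 4126 = 1/81 + 4126 = 334207/81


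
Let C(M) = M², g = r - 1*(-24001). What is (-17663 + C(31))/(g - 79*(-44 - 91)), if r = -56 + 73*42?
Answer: -8351/18838 ≈ -0.44331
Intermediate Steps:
r = 3010 (r = -56 + 3066 = 3010)
g = 27011 (g = 3010 - 1*(-24001) = 3010 + 24001 = 27011)
(-17663 + C(31))/(g - 79*(-44 - 91)) = (-17663 + 31²)/(27011 - 79*(-44 - 91)) = (-17663 + 961)/(27011 - 79*(-135)) = -16702/(27011 + 10665) = -16702/37676 = -16702*1/37676 = -8351/18838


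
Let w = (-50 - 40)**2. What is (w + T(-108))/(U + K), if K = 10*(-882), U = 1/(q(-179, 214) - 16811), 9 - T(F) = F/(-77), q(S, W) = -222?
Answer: -10633446405/11567791697 ≈ -0.91923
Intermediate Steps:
w = 8100 (w = (-90)**2 = 8100)
T(F) = 9 + F/77 (T(F) = 9 - F/(-77) = 9 - F*(-1)/77 = 9 - (-1)*F/77 = 9 + F/77)
U = -1/17033 (U = 1/(-222 - 16811) = 1/(-17033) = -1/17033 ≈ -5.8710e-5)
K = -8820
(w + T(-108))/(U + K) = (8100 + (9 + (1/77)*(-108)))/(-1/17033 - 8820) = (8100 + (9 - 108/77))/(-150231061/17033) = (8100 + 585/77)*(-17033/150231061) = (624285/77)*(-17033/150231061) = -10633446405/11567791697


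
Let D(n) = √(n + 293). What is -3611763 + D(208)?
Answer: -3611763 + √501 ≈ -3.6117e+6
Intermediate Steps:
D(n) = √(293 + n)
-3611763 + D(208) = -3611763 + √(293 + 208) = -3611763 + √501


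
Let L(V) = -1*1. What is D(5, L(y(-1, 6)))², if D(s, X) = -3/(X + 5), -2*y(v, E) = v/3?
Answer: 9/16 ≈ 0.56250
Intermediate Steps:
y(v, E) = -v/6 (y(v, E) = -v/(2*3) = -v/6)
L(V) = -1
D(s, X) = -3/(5 + X)
D(5, L(y(-1, 6)))² = (-3/(5 - 1))² = (-3/4)² = (-3*¼)² = (-¾)² = 9/16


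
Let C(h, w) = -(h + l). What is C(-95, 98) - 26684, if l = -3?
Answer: -26586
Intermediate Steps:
C(h, w) = 3 - h (C(h, w) = -(h - 3) = -(-3 + h) = 3 - h)
C(-95, 98) - 26684 = (3 - 1*(-95)) - 26684 = (3 + 95) - 26684 = 98 - 26684 = -26586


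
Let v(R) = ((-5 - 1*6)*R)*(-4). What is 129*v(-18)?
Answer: -102168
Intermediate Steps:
v(R) = 44*R (v(R) = ((-5 - 6)*R)*(-4) = -11*R*(-4) = 44*R)
129*v(-18) = 129*(44*(-18)) = 129*(-792) = -102168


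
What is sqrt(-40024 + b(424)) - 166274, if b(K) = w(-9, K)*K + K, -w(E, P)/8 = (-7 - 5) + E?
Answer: -166274 + 4*sqrt(1977) ≈ -1.6610e+5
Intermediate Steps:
w(E, P) = 96 - 8*E (w(E, P) = -8*((-7 - 5) + E) = -8*(-12 + E) = 96 - 8*E)
b(K) = 169*K (b(K) = (96 - 8*(-9))*K + K = (96 + 72)*K + K = 168*K + K = 169*K)
sqrt(-40024 + b(424)) - 166274 = sqrt(-40024 + 169*424) - 166274 = sqrt(-40024 + 71656) - 166274 = sqrt(31632) - 166274 = 4*sqrt(1977) - 166274 = -166274 + 4*sqrt(1977)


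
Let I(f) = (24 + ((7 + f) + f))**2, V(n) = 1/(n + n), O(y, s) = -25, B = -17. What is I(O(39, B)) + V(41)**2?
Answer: 2427365/6724 ≈ 361.00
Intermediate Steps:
V(n) = 1/(2*n)
I(f) = (31 + 2*f)**2 (I(f) = (24 + (7 + 2*f))**2 = (31 + 2*f)**2)
I(O(39, B)) + V(41)**2 = (31 + 2*(-25))**2 + ((1/2)/41)**2 = (31 - 50)**2 + ((1/2)*(1/41))**2 = (-19)**2 + (1/82)**2 = 361 + 1/6724 = 2427365/6724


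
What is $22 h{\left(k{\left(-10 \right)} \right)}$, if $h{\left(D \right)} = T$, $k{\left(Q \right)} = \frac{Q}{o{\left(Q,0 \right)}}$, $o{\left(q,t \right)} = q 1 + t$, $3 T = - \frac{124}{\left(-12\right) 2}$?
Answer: $\frac{341}{9} \approx 37.889$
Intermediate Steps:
$T = \frac{31}{18}$ ($T = \frac{\left(-124\right) \frac{1}{\left(-12\right) 2}}{3} = \frac{\left(-124\right) \frac{1}{-24}}{3} = \frac{\left(-124\right) \left(- \frac{1}{24}\right)}{3} = \frac{1}{3} \cdot \frac{31}{6} = \frac{31}{18} \approx 1.7222$)
$o{\left(q,t \right)} = q + t$
$k{\left(Q \right)} = 1$ ($k{\left(Q \right)} = \frac{Q}{Q + 0} = \frac{Q}{Q} = 1$)
$h{\left(D \right)} = \frac{31}{18}$
$22 h{\left(k{\left(-10 \right)} \right)} = 22 \cdot \frac{31}{18} = \frac{341}{9}$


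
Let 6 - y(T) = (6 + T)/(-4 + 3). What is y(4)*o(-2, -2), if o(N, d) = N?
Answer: -32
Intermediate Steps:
y(T) = 12 + T (y(T) = 6 - (6 + T)/(-4 + 3) = 6 - (6 + T)/(-1) = 6 - (6 + T)*(-1) = 6 - (-6 - T) = 6 + (6 + T) = 12 + T)
y(4)*o(-2, -2) = (12 + 4)*(-2) = 16*(-2) = -32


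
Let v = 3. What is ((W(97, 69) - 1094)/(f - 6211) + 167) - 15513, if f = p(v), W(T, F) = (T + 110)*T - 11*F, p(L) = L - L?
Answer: -95332232/6211 ≈ -15349.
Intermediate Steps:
p(L) = 0
W(T, F) = -11*F + T*(110 + T) (W(T, F) = (110 + T)*T - 11*F = T*(110 + T) - 11*F = -11*F + T*(110 + T))
f = 0
((W(97, 69) - 1094)/(f - 6211) + 167) - 15513 = (((97² - 11*69 + 110*97) - 1094)/(0 - 6211) + 167) - 15513 = (((9409 - 759 + 10670) - 1094)/(-6211) + 167) - 15513 = ((19320 - 1094)*(-1/6211) + 167) - 15513 = (18226*(-1/6211) + 167) - 15513 = (-18226/6211 + 167) - 15513 = 1019011/6211 - 15513 = -95332232/6211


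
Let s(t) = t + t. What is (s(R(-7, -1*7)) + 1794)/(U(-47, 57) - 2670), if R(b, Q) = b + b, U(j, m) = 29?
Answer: -1766/2641 ≈ -0.66869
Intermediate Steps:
R(b, Q) = 2*b
s(t) = 2*t
(s(R(-7, -1*7)) + 1794)/(U(-47, 57) - 2670) = (2*(2*(-7)) + 1794)/(29 - 2670) = (2*(-14) + 1794)/(-2641) = (-28 + 1794)*(-1/2641) = 1766*(-1/2641) = -1766/2641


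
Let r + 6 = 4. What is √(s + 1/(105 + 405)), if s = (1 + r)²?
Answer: √260610/510 ≈ 1.0010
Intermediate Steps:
r = -2 (r = -6 + 4 = -2)
s = 1 (s = (1 - 2)² = (-1)² = 1)
√(s + 1/(105 + 405)) = √(1 + 1/(105 + 405)) = √(1 + 1/510) = √(511/510) = √260610/510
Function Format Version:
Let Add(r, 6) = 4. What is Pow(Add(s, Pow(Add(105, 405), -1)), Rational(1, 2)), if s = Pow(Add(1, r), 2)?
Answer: Mul(Rational(1, 510), Pow(260610, Rational(1, 2))) ≈ 1.0010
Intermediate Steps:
r = -2 (r = Add(-6, 4) = -2)
s = 1 (s = Pow(Add(1, -2), 2) = Pow(-1, 2) = 1)
Pow(Add(s, Pow(Add(105, 405), -1)), Rational(1, 2)) = Pow(Add(1, Pow(Add(105, 405), -1)), Rational(1, 2)) = Pow(Add(1, Pow(510, -1)), Rational(1, 2)) = Pow(Add(1, Rational(1, 510)), Rational(1, 2)) = Pow(Rational(511, 510), Rational(1, 2)) = Mul(Rational(1, 510), Pow(260610, Rational(1, 2)))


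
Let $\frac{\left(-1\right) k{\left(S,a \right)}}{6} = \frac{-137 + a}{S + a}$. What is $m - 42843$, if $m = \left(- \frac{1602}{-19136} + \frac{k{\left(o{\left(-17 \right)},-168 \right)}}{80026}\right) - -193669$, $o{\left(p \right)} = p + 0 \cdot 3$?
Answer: $\frac{2136488005378145}{14165242208} \approx 1.5083 \cdot 10^{5}$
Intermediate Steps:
$o{\left(p \right)} = p$ ($o{\left(p \right)} = p + 0 = p$)
$k{\left(S,a \right)} = - \frac{6 \left(-137 + a\right)}{S + a}$ ($k{\left(S,a \right)} = - 6 \frac{-137 + a}{S + a} = - \frac{6 \left(-137 + a\right)}{S + a}$)
$m = \frac{2743369477295489}{14165242208}$ ($m = \left(- \frac{1602}{-19136} + \frac{6 \frac{1}{-17 - 168} \left(137 - -168\right)}{80026}\right) - -193669 = \left(\left(-1602\right) \left(- \frac{1}{19136}\right) + \frac{6 \left(137 + 168\right)}{-185} \cdot \frac{1}{80026}\right) + 193669 = \left(\frac{801}{9568} + 6 \left(- \frac{1}{185}\right) 305 \cdot \frac{1}{80026}\right) + 193669 = \left(\frac{801}{9568} - \frac{183}{1480481}\right) + 193669 = \frac{1184114337}{14165242208} + 193669 = \frac{2743369477295489}{14165242208} \approx 1.9367 \cdot 10^{5}$)
$m - 42843 = \frac{2743369477295489}{14165242208} - 42843 = \frac{2136488005378145}{14165242208}$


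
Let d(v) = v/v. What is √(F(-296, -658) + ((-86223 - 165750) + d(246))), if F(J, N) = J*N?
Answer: 6*I*√1589 ≈ 239.17*I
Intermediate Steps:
d(v) = 1
√(F(-296, -658) + ((-86223 - 165750) + d(246))) = √(-296*(-658) + ((-86223 - 165750) + 1)) = √(194768 + (-251973 + 1)) = √(194768 - 251972) = √(-57204) = 6*I*√1589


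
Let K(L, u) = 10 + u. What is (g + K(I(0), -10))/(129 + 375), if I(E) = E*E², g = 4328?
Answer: 541/63 ≈ 8.5873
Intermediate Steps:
I(E) = E³
(g + K(I(0), -10))/(129 + 375) = (4328 + (10 - 10))/(129 + 375) = (4328 + 0)/504 = 4328*(1/504) = 541/63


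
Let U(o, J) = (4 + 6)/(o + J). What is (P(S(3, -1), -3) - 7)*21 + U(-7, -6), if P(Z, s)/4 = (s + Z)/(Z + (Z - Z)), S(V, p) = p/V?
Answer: 8999/13 ≈ 692.23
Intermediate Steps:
P(Z, s) = 4*(Z + s)/Z (P(Z, s) = 4*((s + Z)/(Z + (Z - Z))) = 4*((Z + s)/(Z + 0)) = 4*((Z + s)/Z) = 4*(Z + s)/Z)
U(o, J) = 10/(J + o)
(P(S(3, -1), -3) - 7)*21 + U(-7, -6) = ((4 + 4*(-3)/(-1/3)) - 7)*21 + 10/(-6 - 7) = ((4 + 4*(-3)/(-1*⅓)) - 7)*21 + 10/(-13) = ((4 + 4*(-3)/(-⅓)) - 7)*21 + 10*(-1/13) = ((4 + 4*(-3)*(-3)) - 7)*21 - 10/13 = ((4 + 36) - 7)*21 - 10/13 = (40 - 7)*21 - 10/13 = 33*21 - 10/13 = 693 - 10/13 = 8999/13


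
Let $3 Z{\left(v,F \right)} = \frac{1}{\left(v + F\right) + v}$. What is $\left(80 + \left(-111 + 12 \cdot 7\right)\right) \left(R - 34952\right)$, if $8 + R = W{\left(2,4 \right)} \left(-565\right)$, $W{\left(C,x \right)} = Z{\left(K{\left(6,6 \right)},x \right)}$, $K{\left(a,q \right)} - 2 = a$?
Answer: $- \frac{22240549}{12} \approx -1.8534 \cdot 10^{6}$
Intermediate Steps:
$K{\left(a,q \right)} = 2 + a$
$Z{\left(v,F \right)} = \frac{1}{3 \left(F + 2 v\right)}$ ($Z{\left(v,F \right)} = \frac{1}{3 \left(\left(v + F\right) + v\right)} = \frac{1}{3 \left(\left(F + v\right) + v\right)} = \frac{1}{3 \left(F + 2 v\right)}$)
$W{\left(C,x \right)} = \frac{1}{3 \left(16 + x\right)}$ ($W{\left(C,x \right)} = \frac{1}{3 \left(x + 2 \left(2 + 6\right)\right)} = \frac{1}{3 \left(x + 2 \cdot 8\right)} = \frac{1}{3 \left(x + 16\right)} = \frac{1}{3 \left(16 + x\right)}$)
$R = - \frac{209}{12}$ ($R = -8 + \frac{1}{3 \left(16 + 4\right)} \left(-565\right) = -8 + \frac{1}{3 \cdot 20} \left(-565\right) = -8 + \frac{1}{3} \cdot \frac{1}{20} \left(-565\right) = -8 + \frac{1}{60} \left(-565\right) = -8 - \frac{113}{12} = - \frac{209}{12} \approx -17.417$)
$\left(80 + \left(-111 + 12 \cdot 7\right)\right) \left(R - 34952\right) = \left(80 + \left(-111 + 12 \cdot 7\right)\right) \left(- \frac{209}{12} - 34952\right) = \left(80 + \left(-111 + 84\right)\right) \left(- \frac{419633}{12}\right) = \left(80 - 27\right) \left(- \frac{419633}{12}\right) = 53 \left(- \frac{419633}{12}\right) = - \frac{22240549}{12}$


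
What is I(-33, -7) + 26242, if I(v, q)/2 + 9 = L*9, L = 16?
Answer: 26512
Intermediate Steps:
I(v, q) = 270 (I(v, q) = -18 + 2*(16*9) = -18 + 2*144 = -18 + 288 = 270)
I(-33, -7) + 26242 = 270 + 26242 = 26512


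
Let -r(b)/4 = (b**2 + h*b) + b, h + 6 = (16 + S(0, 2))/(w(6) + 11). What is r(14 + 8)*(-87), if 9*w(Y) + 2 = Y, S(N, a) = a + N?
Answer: 14645928/103 ≈ 1.4219e+5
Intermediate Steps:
S(N, a) = N + a
w(Y) = -2/9 + Y/9
h = -456/103 (h = -6 + (16 + (0 + 2))/((-2/9 + (1/9)*6) + 11) = -6 + (16 + 2)/((-2/9 + 2/3) + 11) = -6 + 18/(4/9 + 11) = -6 + 18/(103/9) = -6 + 18*(9/103) = -6 + 162/103 = -456/103 ≈ -4.4272)
r(b) = -4*b**2 + 1412*b/103 (r(b) = -4*((b**2 - 456*b/103) + b) = -4*(b**2 - 353*b/103) = -4*b**2 + 1412*b/103)
r(14 + 8)*(-87) = (4*(14 + 8)*(353 - 103*(14 + 8))/103)*(-87) = ((4/103)*22*(353 - 103*22))*(-87) = ((4/103)*22*(353 - 2266))*(-87) = ((4/103)*22*(-1913))*(-87) = -168344/103*(-87) = 14645928/103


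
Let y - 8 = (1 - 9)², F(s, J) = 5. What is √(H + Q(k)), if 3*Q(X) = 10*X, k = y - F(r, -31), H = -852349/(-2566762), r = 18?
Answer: √13262106994149882/7700286 ≈ 14.955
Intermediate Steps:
H = 852349/2566762 (H = -852349*(-1/2566762) = 852349/2566762 ≈ 0.33207)
y = 72 (y = 8 + (1 - 9)² = 8 + (-8)² = 8 + 64 = 72)
k = 67 (k = 72 - 1*5 = 72 - 5 = 67)
Q(X) = 10*X/3 (Q(X) = (10*X)/3 = 10*X/3)
√(H + Q(k)) = √(852349/2566762 + (10/3)*67) = √(852349/2566762 + 670/3) = √(1722287587/7700286) = √13262106994149882/7700286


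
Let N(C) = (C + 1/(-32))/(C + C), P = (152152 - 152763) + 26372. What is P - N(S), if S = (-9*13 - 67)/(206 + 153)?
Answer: 303355289/11776 ≈ 25760.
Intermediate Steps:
P = 25761 (P = -611 + 26372 = 25761)
S = -184/359 (S = (-117 - 67)/359 = -184*1/359 = -184/359 ≈ -0.51254)
N(C) = (-1/32 + C)/(2*C) (N(C) = (C - 1/32)/((2*C)) = (-1/32 + C)*(1/(2*C)) = (-1/32 + C)/(2*C))
P - N(S) = 25761 - (-1 + 32*(-184/359))/(64*(-184/359)) = 25761 - (-359)*(-1 - 5888/359)/(64*184) = 25761 - (-359)*(-6247)/(64*184*359) = 25761 - 1*6247/11776 = 25761 - 6247/11776 = 303355289/11776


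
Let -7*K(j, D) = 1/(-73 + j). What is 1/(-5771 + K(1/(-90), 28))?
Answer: -45997/265448597 ≈ -0.00017328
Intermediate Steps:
K(j, D) = -1/(7*(-73 + j))
1/(-5771 + K(1/(-90), 28)) = 1/(-5771 - 1/(-511 + 7/(-90))) = 1/(-5771 - 1/(-511 + 7*(-1/90))) = 1/(-5771 - 1/(-511 - 7/90)) = 1/(-5771 - 1/(-45997/90)) = 1/(-5771 - 1*(-90/45997)) = 1/(-5771 + 90/45997) = 1/(-265448597/45997) = -45997/265448597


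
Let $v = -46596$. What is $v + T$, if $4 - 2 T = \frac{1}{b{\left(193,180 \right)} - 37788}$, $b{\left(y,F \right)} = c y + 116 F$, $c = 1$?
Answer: $- \frac{1557637419}{33430} \approx -46594.0$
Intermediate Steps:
$b{\left(y,F \right)} = y + 116 F$ ($b{\left(y,F \right)} = 1 y + 116 F = y + 116 F$)
$T = \frac{66861}{33430}$ ($T = 2 - \frac{1}{2 \left(\left(193 + 116 \cdot 180\right) - 37788\right)} = 2 - \frac{1}{2 \left(\left(193 + 20880\right) - 37788\right)} = 2 - \frac{1}{2 \left(21073 - 37788\right)} = 2 - \frac{1}{2 \left(-16715\right)} = 2 - - \frac{1}{33430} = 2 + \frac{1}{33430} = \frac{66861}{33430} \approx 2.0$)
$v + T = -46596 + \frac{66861}{33430} = - \frac{1557637419}{33430}$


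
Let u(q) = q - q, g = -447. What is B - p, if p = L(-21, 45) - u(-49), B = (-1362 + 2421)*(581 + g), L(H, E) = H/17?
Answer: 2412423/17 ≈ 1.4191e+5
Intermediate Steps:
u(q) = 0
L(H, E) = H/17 (L(H, E) = H*(1/17) = H/17)
B = 141906 (B = (-1362 + 2421)*(581 - 447) = 1059*134 = 141906)
p = -21/17 (p = (1/17)*(-21) - 1*0 = -21/17 + 0 = -21/17 ≈ -1.2353)
B - p = 141906 - 1*(-21/17) = 141906 + 21/17 = 2412423/17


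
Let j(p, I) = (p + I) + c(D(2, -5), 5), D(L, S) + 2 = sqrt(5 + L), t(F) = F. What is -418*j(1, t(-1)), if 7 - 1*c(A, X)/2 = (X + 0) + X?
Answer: 2508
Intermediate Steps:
D(L, S) = -2 + sqrt(5 + L)
c(A, X) = 14 - 4*X (c(A, X) = 14 - 2*((X + 0) + X) = 14 - 2*(X + X) = 14 - 4*X)
j(p, I) = -6 + I + p (j(p, I) = (p + I) + (14 - 4*5) = (I + p) + (14 - 20) = (I + p) - 6 = -6 + I + p)
-418*j(1, t(-1)) = -418*(-6 - 1 + 1) = -418*(-6) = 2508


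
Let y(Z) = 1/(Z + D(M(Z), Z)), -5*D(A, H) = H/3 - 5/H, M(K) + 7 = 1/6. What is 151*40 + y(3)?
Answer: 283895/47 ≈ 6040.3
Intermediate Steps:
M(K) = -41/6 (M(K) = -7 + 1/6 = -7 + ⅙ = -41/6)
D(A, H) = 1/H - H/15 (D(A, H) = -(H/3 - 5/H)/5 = -(-5/H + H/3)/5 = 1/H - H/15)
y(Z) = 1/(1/Z + 14*Z/15) (y(Z) = 1/(Z + (1/Z - Z/15)) = 1/(1/Z + 14*Z/15))
151*40 + y(3) = 151*40 + 15*3/(15 + 14*3²) = 6040 + 15*3/(15 + 14*9) = 6040 + 15*3/(15 + 126) = 6040 + 15*3/141 = 6040 + 15*3*(1/141) = 6040 + 15/47 = 283895/47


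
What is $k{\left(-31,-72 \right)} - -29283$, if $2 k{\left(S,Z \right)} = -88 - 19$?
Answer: $\frac{58459}{2} \approx 29230.0$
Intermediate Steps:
$k{\left(S,Z \right)} = - \frac{107}{2}$ ($k{\left(S,Z \right)} = \frac{-88 - 19}{2} = \frac{1}{2} \left(-107\right) = - \frac{107}{2}$)
$k{\left(-31,-72 \right)} - -29283 = - \frac{107}{2} - -29283 = - \frac{107}{2} + 29283 = \frac{58459}{2}$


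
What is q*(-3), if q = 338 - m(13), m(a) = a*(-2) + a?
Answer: -1053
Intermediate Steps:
m(a) = -a (m(a) = -2*a + a = -a)
q = 351 (q = 338 - (-1)*13 = 338 - 1*(-13) = 338 + 13 = 351)
q*(-3) = 351*(-3) = -1053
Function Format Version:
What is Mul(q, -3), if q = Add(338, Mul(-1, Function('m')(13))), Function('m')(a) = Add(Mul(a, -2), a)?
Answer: -1053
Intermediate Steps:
Function('m')(a) = Mul(-1, a) (Function('m')(a) = Add(Mul(-2, a), a) = Mul(-1, a))
q = 351 (q = Add(338, Mul(-1, Mul(-1, 13))) = Add(338, Mul(-1, -13)) = Add(338, 13) = 351)
Mul(q, -3) = Mul(351, -3) = -1053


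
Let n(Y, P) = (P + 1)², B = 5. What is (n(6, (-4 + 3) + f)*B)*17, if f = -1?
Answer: 85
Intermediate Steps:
n(Y, P) = (1 + P)²
(n(6, (-4 + 3) + f)*B)*17 = ((1 + ((-4 + 3) - 1))²*5)*17 = ((1 + (-1 - 1))²*5)*17 = ((1 - 2)²*5)*17 = ((-1)²*5)*17 = (1*5)*17 = 5*17 = 85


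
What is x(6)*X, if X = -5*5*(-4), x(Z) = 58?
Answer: 5800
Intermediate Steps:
X = 100 (X = -25*(-4) = 100)
x(6)*X = 58*100 = 5800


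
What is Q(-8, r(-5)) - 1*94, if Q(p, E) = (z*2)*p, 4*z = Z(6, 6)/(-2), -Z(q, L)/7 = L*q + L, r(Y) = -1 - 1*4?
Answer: -682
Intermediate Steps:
r(Y) = -5 (r(Y) = -1 - 4 = -5)
Z(q, L) = -7*L - 7*L*q (Z(q, L) = -7*(L*q + L) = -7*(L + L*q) = -7*L - 7*L*q)
z = 147/4 (z = (-7*6*(1 + 6)/(-2))/4 = (-7*6*7*(-½))/4 = (-294*(-½))/4 = (¼)*147 = 147/4 ≈ 36.750)
Q(p, E) = 147*p/2 (Q(p, E) = ((147/4)*2)*p = 147*p/2)
Q(-8, r(-5)) - 1*94 = (147/2)*(-8) - 1*94 = -588 - 94 = -682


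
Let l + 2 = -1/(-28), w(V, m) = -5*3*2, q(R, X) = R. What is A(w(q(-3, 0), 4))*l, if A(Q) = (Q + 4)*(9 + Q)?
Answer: -2145/2 ≈ -1072.5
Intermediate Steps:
w(V, m) = -30 (w(V, m) = -15*2 = -30)
A(Q) = (4 + Q)*(9 + Q)
l = -55/28 (l = -2 - 1/(-28) = -2 - 1*(-1/28) = -2 + 1/28 = -55/28 ≈ -1.9643)
A(w(q(-3, 0), 4))*l = (36 + (-30)**2 + 13*(-30))*(-55/28) = (36 + 900 - 390)*(-55/28) = 546*(-55/28) = -2145/2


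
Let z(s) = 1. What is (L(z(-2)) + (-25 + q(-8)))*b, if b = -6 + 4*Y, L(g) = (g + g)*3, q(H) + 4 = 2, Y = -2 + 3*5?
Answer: -966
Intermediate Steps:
Y = 13 (Y = -2 + 15 = 13)
q(H) = -2 (q(H) = -4 + 2 = -2)
L(g) = 6*g (L(g) = (2*g)*3 = 6*g)
b = 46 (b = -6 + 4*13 = -6 + 52 = 46)
(L(z(-2)) + (-25 + q(-8)))*b = (6*1 + (-25 - 2))*46 = (6 - 27)*46 = -21*46 = -966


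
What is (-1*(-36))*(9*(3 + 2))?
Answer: 1620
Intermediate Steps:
(-1*(-36))*(9*(3 + 2)) = 36*(9*5) = 36*45 = 1620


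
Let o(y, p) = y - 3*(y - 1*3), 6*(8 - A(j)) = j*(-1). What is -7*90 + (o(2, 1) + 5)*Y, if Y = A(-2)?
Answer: -1660/3 ≈ -553.33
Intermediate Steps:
A(j) = 8 + j/6 (A(j) = 8 - j*(-1)/6 = 8 - (-1)*j/6 = 8 + j/6)
Y = 23/3 (Y = 8 + (1/6)*(-2) = 8 - 1/3 = 23/3 ≈ 7.6667)
o(y, p) = 9 - 2*y (o(y, p) = y - 3*(y - 3) = y - 3*(-3 + y) = y + (9 - 3*y) = 9 - 2*y)
-7*90 + (o(2, 1) + 5)*Y = -7*90 + ((9 - 2*2) + 5)*(23/3) = -630 + ((9 - 4) + 5)*(23/3) = -630 + (5 + 5)*(23/3) = -630 + 10*(23/3) = -630 + 230/3 = -1660/3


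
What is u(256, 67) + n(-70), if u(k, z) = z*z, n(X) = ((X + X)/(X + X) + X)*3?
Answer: 4282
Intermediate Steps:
n(X) = 3 + 3*X (n(X) = ((2*X)/((2*X)) + X)*3 = ((2*X)*(1/(2*X)) + X)*3 = (1 + X)*3 = 3 + 3*X)
u(k, z) = z**2
u(256, 67) + n(-70) = 67**2 + (3 + 3*(-70)) = 4489 + (3 - 210) = 4489 - 207 = 4282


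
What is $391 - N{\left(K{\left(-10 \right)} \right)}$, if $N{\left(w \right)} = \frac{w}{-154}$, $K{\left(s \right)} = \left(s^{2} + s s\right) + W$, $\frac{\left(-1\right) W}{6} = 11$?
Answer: $\frac{30174}{77} \approx 391.87$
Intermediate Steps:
$W = -66$ ($W = \left(-6\right) 11 = -66$)
$K{\left(s \right)} = -66 + 2 s^{2}$ ($K{\left(s \right)} = \left(s^{2} + s s\right) - 66 = \left(s^{2} + s^{2}\right) - 66 = 2 s^{2} - 66 = -66 + 2 s^{2}$)
$N{\left(w \right)} = - \frac{w}{154}$ ($N{\left(w \right)} = w \left(- \frac{1}{154}\right) = - \frac{w}{154}$)
$391 - N{\left(K{\left(-10 \right)} \right)} = 391 - - \frac{-66 + 2 \left(-10\right)^{2}}{154} = 391 - - \frac{-66 + 2 \cdot 100}{154} = 391 - - \frac{-66 + 200}{154} = 391 - \left(- \frac{1}{154}\right) 134 = 391 - - \frac{67}{77} = 391 + \frac{67}{77} = \frac{30174}{77}$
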